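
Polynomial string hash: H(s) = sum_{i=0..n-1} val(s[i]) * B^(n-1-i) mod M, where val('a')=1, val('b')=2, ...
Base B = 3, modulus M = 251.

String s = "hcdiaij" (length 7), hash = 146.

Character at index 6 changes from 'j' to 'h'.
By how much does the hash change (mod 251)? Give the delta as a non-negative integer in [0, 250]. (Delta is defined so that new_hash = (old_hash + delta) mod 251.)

Answer: 249

Derivation:
Delta formula: (val(new) - val(old)) * B^(n-1-k) mod M
  val('h') - val('j') = 8 - 10 = -2
  B^(n-1-k) = 3^0 mod 251 = 1
  Delta = -2 * 1 mod 251 = 249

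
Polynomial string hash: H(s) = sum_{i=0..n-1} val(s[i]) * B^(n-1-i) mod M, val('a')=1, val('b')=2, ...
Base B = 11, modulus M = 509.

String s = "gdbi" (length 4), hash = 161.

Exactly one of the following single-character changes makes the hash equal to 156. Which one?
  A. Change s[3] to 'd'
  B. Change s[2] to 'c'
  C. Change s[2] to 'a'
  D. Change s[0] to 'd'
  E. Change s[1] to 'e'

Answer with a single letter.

Answer: A

Derivation:
Option A: s[3]='i'->'d', delta=(4-9)*11^0 mod 509 = 504, hash=161+504 mod 509 = 156 <-- target
Option B: s[2]='b'->'c', delta=(3-2)*11^1 mod 509 = 11, hash=161+11 mod 509 = 172
Option C: s[2]='b'->'a', delta=(1-2)*11^1 mod 509 = 498, hash=161+498 mod 509 = 150
Option D: s[0]='g'->'d', delta=(4-7)*11^3 mod 509 = 79, hash=161+79 mod 509 = 240
Option E: s[1]='d'->'e', delta=(5-4)*11^2 mod 509 = 121, hash=161+121 mod 509 = 282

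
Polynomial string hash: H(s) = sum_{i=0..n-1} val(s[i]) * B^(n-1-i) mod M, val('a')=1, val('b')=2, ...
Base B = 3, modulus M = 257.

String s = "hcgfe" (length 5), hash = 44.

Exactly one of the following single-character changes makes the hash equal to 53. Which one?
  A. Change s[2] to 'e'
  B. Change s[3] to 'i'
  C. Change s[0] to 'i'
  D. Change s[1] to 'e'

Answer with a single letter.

Answer: B

Derivation:
Option A: s[2]='g'->'e', delta=(5-7)*3^2 mod 257 = 239, hash=44+239 mod 257 = 26
Option B: s[3]='f'->'i', delta=(9-6)*3^1 mod 257 = 9, hash=44+9 mod 257 = 53 <-- target
Option C: s[0]='h'->'i', delta=(9-8)*3^4 mod 257 = 81, hash=44+81 mod 257 = 125
Option D: s[1]='c'->'e', delta=(5-3)*3^3 mod 257 = 54, hash=44+54 mod 257 = 98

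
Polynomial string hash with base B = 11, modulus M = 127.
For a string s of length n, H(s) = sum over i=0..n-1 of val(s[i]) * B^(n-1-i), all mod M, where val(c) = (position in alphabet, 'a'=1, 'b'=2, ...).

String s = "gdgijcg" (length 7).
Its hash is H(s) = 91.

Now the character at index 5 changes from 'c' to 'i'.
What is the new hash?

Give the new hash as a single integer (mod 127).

val('c') = 3, val('i') = 9
Position k = 5, exponent = n-1-k = 1
B^1 mod M = 11^1 mod 127 = 11
Delta = (9 - 3) * 11 mod 127 = 66
New hash = (91 + 66) mod 127 = 30

Answer: 30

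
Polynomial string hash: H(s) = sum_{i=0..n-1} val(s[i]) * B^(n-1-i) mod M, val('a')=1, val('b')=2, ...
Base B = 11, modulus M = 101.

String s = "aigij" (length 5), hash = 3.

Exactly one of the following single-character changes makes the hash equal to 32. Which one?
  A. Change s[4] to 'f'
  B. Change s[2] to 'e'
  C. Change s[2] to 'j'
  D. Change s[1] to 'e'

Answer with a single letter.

Answer: D

Derivation:
Option A: s[4]='j'->'f', delta=(6-10)*11^0 mod 101 = 97, hash=3+97 mod 101 = 100
Option B: s[2]='g'->'e', delta=(5-7)*11^2 mod 101 = 61, hash=3+61 mod 101 = 64
Option C: s[2]='g'->'j', delta=(10-7)*11^2 mod 101 = 60, hash=3+60 mod 101 = 63
Option D: s[1]='i'->'e', delta=(5-9)*11^3 mod 101 = 29, hash=3+29 mod 101 = 32 <-- target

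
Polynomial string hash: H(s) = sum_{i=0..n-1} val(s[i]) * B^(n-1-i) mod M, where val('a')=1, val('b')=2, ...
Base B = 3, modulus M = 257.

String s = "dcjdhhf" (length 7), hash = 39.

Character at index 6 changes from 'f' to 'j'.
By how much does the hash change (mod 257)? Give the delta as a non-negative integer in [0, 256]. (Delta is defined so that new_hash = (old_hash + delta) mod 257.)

Answer: 4

Derivation:
Delta formula: (val(new) - val(old)) * B^(n-1-k) mod M
  val('j') - val('f') = 10 - 6 = 4
  B^(n-1-k) = 3^0 mod 257 = 1
  Delta = 4 * 1 mod 257 = 4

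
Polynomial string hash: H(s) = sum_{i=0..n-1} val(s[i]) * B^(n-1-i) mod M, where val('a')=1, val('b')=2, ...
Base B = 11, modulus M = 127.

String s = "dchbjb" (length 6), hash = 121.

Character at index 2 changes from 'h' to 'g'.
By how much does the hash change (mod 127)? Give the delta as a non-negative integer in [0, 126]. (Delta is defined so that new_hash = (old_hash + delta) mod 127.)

Answer: 66

Derivation:
Delta formula: (val(new) - val(old)) * B^(n-1-k) mod M
  val('g') - val('h') = 7 - 8 = -1
  B^(n-1-k) = 11^3 mod 127 = 61
  Delta = -1 * 61 mod 127 = 66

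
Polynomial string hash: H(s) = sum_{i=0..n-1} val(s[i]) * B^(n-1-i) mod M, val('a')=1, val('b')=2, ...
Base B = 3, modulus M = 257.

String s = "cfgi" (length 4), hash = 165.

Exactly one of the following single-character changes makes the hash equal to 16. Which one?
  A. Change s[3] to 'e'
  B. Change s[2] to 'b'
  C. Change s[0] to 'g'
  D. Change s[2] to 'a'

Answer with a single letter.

Option A: s[3]='i'->'e', delta=(5-9)*3^0 mod 257 = 253, hash=165+253 mod 257 = 161
Option B: s[2]='g'->'b', delta=(2-7)*3^1 mod 257 = 242, hash=165+242 mod 257 = 150
Option C: s[0]='c'->'g', delta=(7-3)*3^3 mod 257 = 108, hash=165+108 mod 257 = 16 <-- target
Option D: s[2]='g'->'a', delta=(1-7)*3^1 mod 257 = 239, hash=165+239 mod 257 = 147

Answer: C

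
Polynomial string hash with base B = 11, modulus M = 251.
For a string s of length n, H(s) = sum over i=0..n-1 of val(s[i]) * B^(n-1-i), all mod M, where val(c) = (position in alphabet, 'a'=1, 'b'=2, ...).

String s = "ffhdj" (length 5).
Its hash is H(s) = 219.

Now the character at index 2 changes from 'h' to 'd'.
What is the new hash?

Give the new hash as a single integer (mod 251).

val('h') = 8, val('d') = 4
Position k = 2, exponent = n-1-k = 2
B^2 mod M = 11^2 mod 251 = 121
Delta = (4 - 8) * 121 mod 251 = 18
New hash = (219 + 18) mod 251 = 237

Answer: 237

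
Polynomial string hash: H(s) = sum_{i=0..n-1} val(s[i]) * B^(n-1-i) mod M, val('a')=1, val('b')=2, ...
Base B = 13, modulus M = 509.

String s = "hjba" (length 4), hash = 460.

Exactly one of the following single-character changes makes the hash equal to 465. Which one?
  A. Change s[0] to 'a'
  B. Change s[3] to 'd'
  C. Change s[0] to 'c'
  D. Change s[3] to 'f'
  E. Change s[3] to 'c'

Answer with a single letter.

Answer: D

Derivation:
Option A: s[0]='h'->'a', delta=(1-8)*13^3 mod 509 = 400, hash=460+400 mod 509 = 351
Option B: s[3]='a'->'d', delta=(4-1)*13^0 mod 509 = 3, hash=460+3 mod 509 = 463
Option C: s[0]='h'->'c', delta=(3-8)*13^3 mod 509 = 213, hash=460+213 mod 509 = 164
Option D: s[3]='a'->'f', delta=(6-1)*13^0 mod 509 = 5, hash=460+5 mod 509 = 465 <-- target
Option E: s[3]='a'->'c', delta=(3-1)*13^0 mod 509 = 2, hash=460+2 mod 509 = 462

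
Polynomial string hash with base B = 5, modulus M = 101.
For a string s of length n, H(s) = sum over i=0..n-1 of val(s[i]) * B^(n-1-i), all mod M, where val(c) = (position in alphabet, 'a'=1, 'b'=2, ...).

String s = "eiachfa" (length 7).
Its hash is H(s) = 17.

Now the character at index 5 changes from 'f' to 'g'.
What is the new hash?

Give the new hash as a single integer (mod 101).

Answer: 22

Derivation:
val('f') = 6, val('g') = 7
Position k = 5, exponent = n-1-k = 1
B^1 mod M = 5^1 mod 101 = 5
Delta = (7 - 6) * 5 mod 101 = 5
New hash = (17 + 5) mod 101 = 22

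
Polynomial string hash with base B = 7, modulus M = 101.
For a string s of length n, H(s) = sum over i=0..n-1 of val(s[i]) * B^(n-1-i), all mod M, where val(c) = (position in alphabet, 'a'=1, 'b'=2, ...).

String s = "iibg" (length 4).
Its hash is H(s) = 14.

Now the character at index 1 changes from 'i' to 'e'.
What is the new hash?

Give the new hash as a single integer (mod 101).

val('i') = 9, val('e') = 5
Position k = 1, exponent = n-1-k = 2
B^2 mod M = 7^2 mod 101 = 49
Delta = (5 - 9) * 49 mod 101 = 6
New hash = (14 + 6) mod 101 = 20

Answer: 20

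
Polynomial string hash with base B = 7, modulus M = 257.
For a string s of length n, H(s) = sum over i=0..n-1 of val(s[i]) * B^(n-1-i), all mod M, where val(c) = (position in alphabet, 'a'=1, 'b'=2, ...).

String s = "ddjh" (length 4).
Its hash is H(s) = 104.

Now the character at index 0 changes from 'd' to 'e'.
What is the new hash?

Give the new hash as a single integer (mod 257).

Answer: 190

Derivation:
val('d') = 4, val('e') = 5
Position k = 0, exponent = n-1-k = 3
B^3 mod M = 7^3 mod 257 = 86
Delta = (5 - 4) * 86 mod 257 = 86
New hash = (104 + 86) mod 257 = 190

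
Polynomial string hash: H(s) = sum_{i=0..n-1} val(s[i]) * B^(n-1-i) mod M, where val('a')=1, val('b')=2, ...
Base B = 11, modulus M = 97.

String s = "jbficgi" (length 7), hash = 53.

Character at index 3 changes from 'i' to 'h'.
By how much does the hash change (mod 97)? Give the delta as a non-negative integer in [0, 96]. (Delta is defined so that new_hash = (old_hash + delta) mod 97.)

Answer: 27

Derivation:
Delta formula: (val(new) - val(old)) * B^(n-1-k) mod M
  val('h') - val('i') = 8 - 9 = -1
  B^(n-1-k) = 11^3 mod 97 = 70
  Delta = -1 * 70 mod 97 = 27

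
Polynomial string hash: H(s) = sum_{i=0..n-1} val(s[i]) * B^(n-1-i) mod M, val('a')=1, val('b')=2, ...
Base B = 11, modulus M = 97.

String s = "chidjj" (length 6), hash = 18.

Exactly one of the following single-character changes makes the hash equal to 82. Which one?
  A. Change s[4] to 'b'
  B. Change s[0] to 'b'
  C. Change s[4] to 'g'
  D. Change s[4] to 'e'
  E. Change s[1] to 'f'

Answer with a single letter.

Answer: C

Derivation:
Option A: s[4]='j'->'b', delta=(2-10)*11^1 mod 97 = 9, hash=18+9 mod 97 = 27
Option B: s[0]='c'->'b', delta=(2-3)*11^5 mod 97 = 66, hash=18+66 mod 97 = 84
Option C: s[4]='j'->'g', delta=(7-10)*11^1 mod 97 = 64, hash=18+64 mod 97 = 82 <-- target
Option D: s[4]='j'->'e', delta=(5-10)*11^1 mod 97 = 42, hash=18+42 mod 97 = 60
Option E: s[1]='h'->'f', delta=(6-8)*11^4 mod 97 = 12, hash=18+12 mod 97 = 30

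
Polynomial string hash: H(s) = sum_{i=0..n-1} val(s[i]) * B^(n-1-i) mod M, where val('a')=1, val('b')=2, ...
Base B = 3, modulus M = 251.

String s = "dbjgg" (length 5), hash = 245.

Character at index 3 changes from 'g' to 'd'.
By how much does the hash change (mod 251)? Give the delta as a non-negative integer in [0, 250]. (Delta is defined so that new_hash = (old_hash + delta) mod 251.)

Delta formula: (val(new) - val(old)) * B^(n-1-k) mod M
  val('d') - val('g') = 4 - 7 = -3
  B^(n-1-k) = 3^1 mod 251 = 3
  Delta = -3 * 3 mod 251 = 242

Answer: 242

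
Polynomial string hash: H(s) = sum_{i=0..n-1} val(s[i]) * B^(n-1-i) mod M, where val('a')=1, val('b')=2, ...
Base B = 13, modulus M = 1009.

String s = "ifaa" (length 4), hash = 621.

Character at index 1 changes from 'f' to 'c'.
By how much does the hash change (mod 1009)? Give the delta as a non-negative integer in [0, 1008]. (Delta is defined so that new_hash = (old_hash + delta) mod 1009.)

Answer: 502

Derivation:
Delta formula: (val(new) - val(old)) * B^(n-1-k) mod M
  val('c') - val('f') = 3 - 6 = -3
  B^(n-1-k) = 13^2 mod 1009 = 169
  Delta = -3 * 169 mod 1009 = 502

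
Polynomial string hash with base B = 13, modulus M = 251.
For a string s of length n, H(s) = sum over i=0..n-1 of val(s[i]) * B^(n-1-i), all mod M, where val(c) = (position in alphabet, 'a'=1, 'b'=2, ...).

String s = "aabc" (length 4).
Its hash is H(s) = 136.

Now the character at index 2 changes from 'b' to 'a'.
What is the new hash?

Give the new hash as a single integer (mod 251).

val('b') = 2, val('a') = 1
Position k = 2, exponent = n-1-k = 1
B^1 mod M = 13^1 mod 251 = 13
Delta = (1 - 2) * 13 mod 251 = 238
New hash = (136 + 238) mod 251 = 123

Answer: 123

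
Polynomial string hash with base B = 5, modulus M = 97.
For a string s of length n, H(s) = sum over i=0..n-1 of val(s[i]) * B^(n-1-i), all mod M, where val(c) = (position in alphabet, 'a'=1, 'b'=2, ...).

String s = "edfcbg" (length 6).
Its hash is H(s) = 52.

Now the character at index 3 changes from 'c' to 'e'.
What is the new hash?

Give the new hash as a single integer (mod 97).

val('c') = 3, val('e') = 5
Position k = 3, exponent = n-1-k = 2
B^2 mod M = 5^2 mod 97 = 25
Delta = (5 - 3) * 25 mod 97 = 50
New hash = (52 + 50) mod 97 = 5

Answer: 5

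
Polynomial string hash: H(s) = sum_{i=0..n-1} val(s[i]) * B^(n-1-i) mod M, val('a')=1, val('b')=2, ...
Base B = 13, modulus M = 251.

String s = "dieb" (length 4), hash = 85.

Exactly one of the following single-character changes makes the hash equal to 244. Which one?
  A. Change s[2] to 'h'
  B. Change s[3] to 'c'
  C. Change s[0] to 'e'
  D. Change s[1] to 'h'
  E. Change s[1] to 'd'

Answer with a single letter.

Answer: E

Derivation:
Option A: s[2]='e'->'h', delta=(8-5)*13^1 mod 251 = 39, hash=85+39 mod 251 = 124
Option B: s[3]='b'->'c', delta=(3-2)*13^0 mod 251 = 1, hash=85+1 mod 251 = 86
Option C: s[0]='d'->'e', delta=(5-4)*13^3 mod 251 = 189, hash=85+189 mod 251 = 23
Option D: s[1]='i'->'h', delta=(8-9)*13^2 mod 251 = 82, hash=85+82 mod 251 = 167
Option E: s[1]='i'->'d', delta=(4-9)*13^2 mod 251 = 159, hash=85+159 mod 251 = 244 <-- target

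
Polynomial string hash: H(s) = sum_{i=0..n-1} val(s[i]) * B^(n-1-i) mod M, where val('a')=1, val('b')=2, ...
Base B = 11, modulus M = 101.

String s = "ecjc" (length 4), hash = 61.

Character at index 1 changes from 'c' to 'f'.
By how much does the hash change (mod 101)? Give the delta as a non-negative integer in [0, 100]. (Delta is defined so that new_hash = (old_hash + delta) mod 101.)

Delta formula: (val(new) - val(old)) * B^(n-1-k) mod M
  val('f') - val('c') = 6 - 3 = 3
  B^(n-1-k) = 11^2 mod 101 = 20
  Delta = 3 * 20 mod 101 = 60

Answer: 60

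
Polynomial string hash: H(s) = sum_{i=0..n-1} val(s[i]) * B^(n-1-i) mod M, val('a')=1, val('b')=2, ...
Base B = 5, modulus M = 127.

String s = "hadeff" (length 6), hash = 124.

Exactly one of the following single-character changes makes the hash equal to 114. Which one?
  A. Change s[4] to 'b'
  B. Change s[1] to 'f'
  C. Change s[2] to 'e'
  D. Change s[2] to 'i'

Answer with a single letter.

Answer: D

Derivation:
Option A: s[4]='f'->'b', delta=(2-6)*5^1 mod 127 = 107, hash=124+107 mod 127 = 104
Option B: s[1]='a'->'f', delta=(6-1)*5^4 mod 127 = 77, hash=124+77 mod 127 = 74
Option C: s[2]='d'->'e', delta=(5-4)*5^3 mod 127 = 125, hash=124+125 mod 127 = 122
Option D: s[2]='d'->'i', delta=(9-4)*5^3 mod 127 = 117, hash=124+117 mod 127 = 114 <-- target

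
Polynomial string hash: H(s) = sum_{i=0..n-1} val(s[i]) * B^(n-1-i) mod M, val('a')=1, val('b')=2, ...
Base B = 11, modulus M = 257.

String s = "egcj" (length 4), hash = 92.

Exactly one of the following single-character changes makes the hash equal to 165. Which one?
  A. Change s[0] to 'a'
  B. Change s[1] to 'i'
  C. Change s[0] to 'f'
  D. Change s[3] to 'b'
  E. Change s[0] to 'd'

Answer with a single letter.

Answer: A

Derivation:
Option A: s[0]='e'->'a', delta=(1-5)*11^3 mod 257 = 73, hash=92+73 mod 257 = 165 <-- target
Option B: s[1]='g'->'i', delta=(9-7)*11^2 mod 257 = 242, hash=92+242 mod 257 = 77
Option C: s[0]='e'->'f', delta=(6-5)*11^3 mod 257 = 46, hash=92+46 mod 257 = 138
Option D: s[3]='j'->'b', delta=(2-10)*11^0 mod 257 = 249, hash=92+249 mod 257 = 84
Option E: s[0]='e'->'d', delta=(4-5)*11^3 mod 257 = 211, hash=92+211 mod 257 = 46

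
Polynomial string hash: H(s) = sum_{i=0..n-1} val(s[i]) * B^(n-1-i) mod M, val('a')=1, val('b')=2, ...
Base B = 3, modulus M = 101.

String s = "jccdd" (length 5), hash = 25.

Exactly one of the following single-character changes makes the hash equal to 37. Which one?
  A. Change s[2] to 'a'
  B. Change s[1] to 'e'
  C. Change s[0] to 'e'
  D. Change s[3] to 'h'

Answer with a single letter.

Option A: s[2]='c'->'a', delta=(1-3)*3^2 mod 101 = 83, hash=25+83 mod 101 = 7
Option B: s[1]='c'->'e', delta=(5-3)*3^3 mod 101 = 54, hash=25+54 mod 101 = 79
Option C: s[0]='j'->'e', delta=(5-10)*3^4 mod 101 = 100, hash=25+100 mod 101 = 24
Option D: s[3]='d'->'h', delta=(8-4)*3^1 mod 101 = 12, hash=25+12 mod 101 = 37 <-- target

Answer: D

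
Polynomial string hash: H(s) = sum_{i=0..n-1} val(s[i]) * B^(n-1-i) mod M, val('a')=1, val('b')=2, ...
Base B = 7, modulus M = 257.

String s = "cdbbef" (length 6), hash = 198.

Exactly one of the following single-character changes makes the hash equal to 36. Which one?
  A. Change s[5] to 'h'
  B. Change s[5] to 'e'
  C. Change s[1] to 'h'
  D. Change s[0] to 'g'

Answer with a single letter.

Option A: s[5]='f'->'h', delta=(8-6)*7^0 mod 257 = 2, hash=198+2 mod 257 = 200
Option B: s[5]='f'->'e', delta=(5-6)*7^0 mod 257 = 256, hash=198+256 mod 257 = 197
Option C: s[1]='d'->'h', delta=(8-4)*7^4 mod 257 = 95, hash=198+95 mod 257 = 36 <-- target
Option D: s[0]='c'->'g', delta=(7-3)*7^5 mod 257 = 151, hash=198+151 mod 257 = 92

Answer: C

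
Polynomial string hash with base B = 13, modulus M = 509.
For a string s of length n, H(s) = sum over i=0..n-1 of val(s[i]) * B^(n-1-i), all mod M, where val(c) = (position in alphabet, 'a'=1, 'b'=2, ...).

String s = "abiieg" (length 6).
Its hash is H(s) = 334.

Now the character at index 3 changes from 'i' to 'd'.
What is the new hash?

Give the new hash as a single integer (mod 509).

Answer: 507

Derivation:
val('i') = 9, val('d') = 4
Position k = 3, exponent = n-1-k = 2
B^2 mod M = 13^2 mod 509 = 169
Delta = (4 - 9) * 169 mod 509 = 173
New hash = (334 + 173) mod 509 = 507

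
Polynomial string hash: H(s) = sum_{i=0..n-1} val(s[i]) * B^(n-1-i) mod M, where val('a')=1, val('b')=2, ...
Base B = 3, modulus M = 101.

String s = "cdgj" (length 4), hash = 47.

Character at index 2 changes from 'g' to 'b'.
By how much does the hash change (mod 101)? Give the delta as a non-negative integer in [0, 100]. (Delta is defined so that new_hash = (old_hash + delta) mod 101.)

Delta formula: (val(new) - val(old)) * B^(n-1-k) mod M
  val('b') - val('g') = 2 - 7 = -5
  B^(n-1-k) = 3^1 mod 101 = 3
  Delta = -5 * 3 mod 101 = 86

Answer: 86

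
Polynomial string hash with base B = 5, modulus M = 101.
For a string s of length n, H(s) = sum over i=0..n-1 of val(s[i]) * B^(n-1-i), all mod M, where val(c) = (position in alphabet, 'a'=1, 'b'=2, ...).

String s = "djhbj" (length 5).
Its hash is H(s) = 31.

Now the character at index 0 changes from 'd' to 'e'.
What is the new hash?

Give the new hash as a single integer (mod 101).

Answer: 50

Derivation:
val('d') = 4, val('e') = 5
Position k = 0, exponent = n-1-k = 4
B^4 mod M = 5^4 mod 101 = 19
Delta = (5 - 4) * 19 mod 101 = 19
New hash = (31 + 19) mod 101 = 50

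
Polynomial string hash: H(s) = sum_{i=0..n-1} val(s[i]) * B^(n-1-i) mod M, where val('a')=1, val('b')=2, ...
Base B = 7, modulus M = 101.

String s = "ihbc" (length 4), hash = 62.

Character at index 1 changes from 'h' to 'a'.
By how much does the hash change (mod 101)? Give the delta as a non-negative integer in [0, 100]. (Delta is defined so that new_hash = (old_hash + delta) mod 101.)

Answer: 61

Derivation:
Delta formula: (val(new) - val(old)) * B^(n-1-k) mod M
  val('a') - val('h') = 1 - 8 = -7
  B^(n-1-k) = 7^2 mod 101 = 49
  Delta = -7 * 49 mod 101 = 61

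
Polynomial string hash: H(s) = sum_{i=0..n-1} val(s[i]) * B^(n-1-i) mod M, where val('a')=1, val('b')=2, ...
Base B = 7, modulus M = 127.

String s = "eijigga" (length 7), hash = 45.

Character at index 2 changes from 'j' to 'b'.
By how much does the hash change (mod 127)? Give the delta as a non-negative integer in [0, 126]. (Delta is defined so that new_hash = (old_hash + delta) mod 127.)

Delta formula: (val(new) - val(old)) * B^(n-1-k) mod M
  val('b') - val('j') = 2 - 10 = -8
  B^(n-1-k) = 7^4 mod 127 = 115
  Delta = -8 * 115 mod 127 = 96

Answer: 96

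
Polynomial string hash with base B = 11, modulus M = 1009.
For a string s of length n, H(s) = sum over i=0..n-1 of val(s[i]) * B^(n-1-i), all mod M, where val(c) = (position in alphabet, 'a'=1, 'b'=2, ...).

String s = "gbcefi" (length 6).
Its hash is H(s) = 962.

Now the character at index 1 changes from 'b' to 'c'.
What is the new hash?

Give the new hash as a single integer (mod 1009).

Answer: 468

Derivation:
val('b') = 2, val('c') = 3
Position k = 1, exponent = n-1-k = 4
B^4 mod M = 11^4 mod 1009 = 515
Delta = (3 - 2) * 515 mod 1009 = 515
New hash = (962 + 515) mod 1009 = 468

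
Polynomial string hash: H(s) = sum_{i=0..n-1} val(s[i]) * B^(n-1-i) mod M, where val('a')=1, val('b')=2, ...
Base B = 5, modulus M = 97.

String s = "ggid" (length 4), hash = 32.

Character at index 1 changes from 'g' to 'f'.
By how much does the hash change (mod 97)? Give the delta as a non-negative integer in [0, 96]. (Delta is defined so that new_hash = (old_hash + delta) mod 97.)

Answer: 72

Derivation:
Delta formula: (val(new) - val(old)) * B^(n-1-k) mod M
  val('f') - val('g') = 6 - 7 = -1
  B^(n-1-k) = 5^2 mod 97 = 25
  Delta = -1 * 25 mod 97 = 72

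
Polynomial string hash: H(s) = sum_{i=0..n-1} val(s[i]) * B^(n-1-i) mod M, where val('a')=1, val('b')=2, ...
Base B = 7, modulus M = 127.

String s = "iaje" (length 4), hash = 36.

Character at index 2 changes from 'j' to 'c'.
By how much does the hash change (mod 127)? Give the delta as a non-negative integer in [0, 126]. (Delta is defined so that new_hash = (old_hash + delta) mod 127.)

Answer: 78

Derivation:
Delta formula: (val(new) - val(old)) * B^(n-1-k) mod M
  val('c') - val('j') = 3 - 10 = -7
  B^(n-1-k) = 7^1 mod 127 = 7
  Delta = -7 * 7 mod 127 = 78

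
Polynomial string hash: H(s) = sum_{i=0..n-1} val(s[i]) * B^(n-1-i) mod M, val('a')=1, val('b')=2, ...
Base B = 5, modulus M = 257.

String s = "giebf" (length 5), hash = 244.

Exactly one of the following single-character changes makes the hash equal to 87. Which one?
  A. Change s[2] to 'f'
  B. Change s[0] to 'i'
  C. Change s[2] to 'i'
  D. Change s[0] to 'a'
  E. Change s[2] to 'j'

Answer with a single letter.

Answer: C

Derivation:
Option A: s[2]='e'->'f', delta=(6-5)*5^2 mod 257 = 25, hash=244+25 mod 257 = 12
Option B: s[0]='g'->'i', delta=(9-7)*5^4 mod 257 = 222, hash=244+222 mod 257 = 209
Option C: s[2]='e'->'i', delta=(9-5)*5^2 mod 257 = 100, hash=244+100 mod 257 = 87 <-- target
Option D: s[0]='g'->'a', delta=(1-7)*5^4 mod 257 = 105, hash=244+105 mod 257 = 92
Option E: s[2]='e'->'j', delta=(10-5)*5^2 mod 257 = 125, hash=244+125 mod 257 = 112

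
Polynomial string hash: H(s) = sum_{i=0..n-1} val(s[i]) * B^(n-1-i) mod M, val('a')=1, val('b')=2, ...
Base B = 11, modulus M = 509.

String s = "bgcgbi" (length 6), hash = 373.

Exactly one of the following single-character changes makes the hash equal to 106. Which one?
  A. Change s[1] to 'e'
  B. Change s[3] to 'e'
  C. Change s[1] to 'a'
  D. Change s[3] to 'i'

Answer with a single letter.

Option A: s[1]='g'->'e', delta=(5-7)*11^4 mod 509 = 240, hash=373+240 mod 509 = 104
Option B: s[3]='g'->'e', delta=(5-7)*11^2 mod 509 = 267, hash=373+267 mod 509 = 131
Option C: s[1]='g'->'a', delta=(1-7)*11^4 mod 509 = 211, hash=373+211 mod 509 = 75
Option D: s[3]='g'->'i', delta=(9-7)*11^2 mod 509 = 242, hash=373+242 mod 509 = 106 <-- target

Answer: D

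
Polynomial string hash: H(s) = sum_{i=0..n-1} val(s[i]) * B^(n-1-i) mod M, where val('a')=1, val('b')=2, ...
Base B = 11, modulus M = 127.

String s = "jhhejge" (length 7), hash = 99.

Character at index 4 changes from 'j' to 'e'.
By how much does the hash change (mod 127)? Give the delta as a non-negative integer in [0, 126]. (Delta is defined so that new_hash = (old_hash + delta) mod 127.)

Delta formula: (val(new) - val(old)) * B^(n-1-k) mod M
  val('e') - val('j') = 5 - 10 = -5
  B^(n-1-k) = 11^2 mod 127 = 121
  Delta = -5 * 121 mod 127 = 30

Answer: 30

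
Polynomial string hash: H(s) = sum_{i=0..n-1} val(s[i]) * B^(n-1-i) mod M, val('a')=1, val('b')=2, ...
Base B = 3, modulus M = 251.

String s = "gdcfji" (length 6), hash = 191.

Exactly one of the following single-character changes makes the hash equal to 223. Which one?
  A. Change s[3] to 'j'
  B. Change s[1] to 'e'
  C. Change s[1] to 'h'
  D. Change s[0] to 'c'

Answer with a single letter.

Answer: D

Derivation:
Option A: s[3]='f'->'j', delta=(10-6)*3^2 mod 251 = 36, hash=191+36 mod 251 = 227
Option B: s[1]='d'->'e', delta=(5-4)*3^4 mod 251 = 81, hash=191+81 mod 251 = 21
Option C: s[1]='d'->'h', delta=(8-4)*3^4 mod 251 = 73, hash=191+73 mod 251 = 13
Option D: s[0]='g'->'c', delta=(3-7)*3^5 mod 251 = 32, hash=191+32 mod 251 = 223 <-- target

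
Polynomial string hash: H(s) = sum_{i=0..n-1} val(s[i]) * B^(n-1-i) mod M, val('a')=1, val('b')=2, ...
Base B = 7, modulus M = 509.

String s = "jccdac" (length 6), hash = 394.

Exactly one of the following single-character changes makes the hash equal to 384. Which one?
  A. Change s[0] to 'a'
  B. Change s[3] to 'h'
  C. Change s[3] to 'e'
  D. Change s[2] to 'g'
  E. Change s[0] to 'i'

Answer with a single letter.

Answer: E

Derivation:
Option A: s[0]='j'->'a', delta=(1-10)*7^5 mod 509 = 419, hash=394+419 mod 509 = 304
Option B: s[3]='d'->'h', delta=(8-4)*7^2 mod 509 = 196, hash=394+196 mod 509 = 81
Option C: s[3]='d'->'e', delta=(5-4)*7^2 mod 509 = 49, hash=394+49 mod 509 = 443
Option D: s[2]='c'->'g', delta=(7-3)*7^3 mod 509 = 354, hash=394+354 mod 509 = 239
Option E: s[0]='j'->'i', delta=(9-10)*7^5 mod 509 = 499, hash=394+499 mod 509 = 384 <-- target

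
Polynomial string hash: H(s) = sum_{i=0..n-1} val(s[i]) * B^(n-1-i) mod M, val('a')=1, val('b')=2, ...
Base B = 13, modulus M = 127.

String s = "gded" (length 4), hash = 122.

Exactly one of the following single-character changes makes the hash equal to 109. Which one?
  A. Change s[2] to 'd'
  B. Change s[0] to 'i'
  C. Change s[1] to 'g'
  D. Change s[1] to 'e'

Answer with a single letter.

Answer: A

Derivation:
Option A: s[2]='e'->'d', delta=(4-5)*13^1 mod 127 = 114, hash=122+114 mod 127 = 109 <-- target
Option B: s[0]='g'->'i', delta=(9-7)*13^3 mod 127 = 76, hash=122+76 mod 127 = 71
Option C: s[1]='d'->'g', delta=(7-4)*13^2 mod 127 = 126, hash=122+126 mod 127 = 121
Option D: s[1]='d'->'e', delta=(5-4)*13^2 mod 127 = 42, hash=122+42 mod 127 = 37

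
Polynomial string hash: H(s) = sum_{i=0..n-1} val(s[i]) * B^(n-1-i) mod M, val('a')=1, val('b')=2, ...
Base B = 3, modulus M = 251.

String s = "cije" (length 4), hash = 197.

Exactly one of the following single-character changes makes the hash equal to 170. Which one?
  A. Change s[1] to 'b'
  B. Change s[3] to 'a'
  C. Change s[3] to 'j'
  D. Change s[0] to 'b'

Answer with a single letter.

Option A: s[1]='i'->'b', delta=(2-9)*3^2 mod 251 = 188, hash=197+188 mod 251 = 134
Option B: s[3]='e'->'a', delta=(1-5)*3^0 mod 251 = 247, hash=197+247 mod 251 = 193
Option C: s[3]='e'->'j', delta=(10-5)*3^0 mod 251 = 5, hash=197+5 mod 251 = 202
Option D: s[0]='c'->'b', delta=(2-3)*3^3 mod 251 = 224, hash=197+224 mod 251 = 170 <-- target

Answer: D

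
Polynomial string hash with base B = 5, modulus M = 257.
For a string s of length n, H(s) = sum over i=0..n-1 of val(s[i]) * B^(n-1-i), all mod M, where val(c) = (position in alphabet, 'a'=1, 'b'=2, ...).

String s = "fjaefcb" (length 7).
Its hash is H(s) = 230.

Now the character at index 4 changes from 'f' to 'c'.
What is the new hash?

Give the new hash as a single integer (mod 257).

val('f') = 6, val('c') = 3
Position k = 4, exponent = n-1-k = 2
B^2 mod M = 5^2 mod 257 = 25
Delta = (3 - 6) * 25 mod 257 = 182
New hash = (230 + 182) mod 257 = 155

Answer: 155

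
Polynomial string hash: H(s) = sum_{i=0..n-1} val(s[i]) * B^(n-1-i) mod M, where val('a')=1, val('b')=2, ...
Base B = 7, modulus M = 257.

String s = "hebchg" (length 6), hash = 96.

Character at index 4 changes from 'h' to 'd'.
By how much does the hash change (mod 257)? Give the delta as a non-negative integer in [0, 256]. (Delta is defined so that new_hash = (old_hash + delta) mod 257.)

Answer: 229

Derivation:
Delta formula: (val(new) - val(old)) * B^(n-1-k) mod M
  val('d') - val('h') = 4 - 8 = -4
  B^(n-1-k) = 7^1 mod 257 = 7
  Delta = -4 * 7 mod 257 = 229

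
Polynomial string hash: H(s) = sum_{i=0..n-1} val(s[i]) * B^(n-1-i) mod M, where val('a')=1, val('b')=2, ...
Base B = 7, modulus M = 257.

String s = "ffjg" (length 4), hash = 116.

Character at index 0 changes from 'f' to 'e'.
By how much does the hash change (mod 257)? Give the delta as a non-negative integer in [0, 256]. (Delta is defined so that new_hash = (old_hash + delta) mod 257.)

Delta formula: (val(new) - val(old)) * B^(n-1-k) mod M
  val('e') - val('f') = 5 - 6 = -1
  B^(n-1-k) = 7^3 mod 257 = 86
  Delta = -1 * 86 mod 257 = 171

Answer: 171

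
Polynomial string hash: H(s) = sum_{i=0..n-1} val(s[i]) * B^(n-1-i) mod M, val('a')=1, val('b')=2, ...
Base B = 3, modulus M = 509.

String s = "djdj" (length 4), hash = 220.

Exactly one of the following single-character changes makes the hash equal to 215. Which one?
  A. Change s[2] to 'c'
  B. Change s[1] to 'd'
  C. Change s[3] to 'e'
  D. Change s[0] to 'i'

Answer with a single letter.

Answer: C

Derivation:
Option A: s[2]='d'->'c', delta=(3-4)*3^1 mod 509 = 506, hash=220+506 mod 509 = 217
Option B: s[1]='j'->'d', delta=(4-10)*3^2 mod 509 = 455, hash=220+455 mod 509 = 166
Option C: s[3]='j'->'e', delta=(5-10)*3^0 mod 509 = 504, hash=220+504 mod 509 = 215 <-- target
Option D: s[0]='d'->'i', delta=(9-4)*3^3 mod 509 = 135, hash=220+135 mod 509 = 355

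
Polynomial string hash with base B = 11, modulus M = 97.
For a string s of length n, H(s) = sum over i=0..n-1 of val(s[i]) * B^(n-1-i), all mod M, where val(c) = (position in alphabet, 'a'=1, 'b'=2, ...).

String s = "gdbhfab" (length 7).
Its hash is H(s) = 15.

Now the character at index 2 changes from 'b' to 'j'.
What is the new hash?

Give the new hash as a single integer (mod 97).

Answer: 64

Derivation:
val('b') = 2, val('j') = 10
Position k = 2, exponent = n-1-k = 4
B^4 mod M = 11^4 mod 97 = 91
Delta = (10 - 2) * 91 mod 97 = 49
New hash = (15 + 49) mod 97 = 64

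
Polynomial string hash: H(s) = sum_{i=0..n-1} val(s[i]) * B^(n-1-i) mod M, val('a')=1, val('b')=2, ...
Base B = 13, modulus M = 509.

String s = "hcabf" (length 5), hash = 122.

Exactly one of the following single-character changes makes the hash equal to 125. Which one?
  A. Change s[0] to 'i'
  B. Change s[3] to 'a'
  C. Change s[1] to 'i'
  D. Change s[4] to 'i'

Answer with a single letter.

Option A: s[0]='h'->'i', delta=(9-8)*13^4 mod 509 = 57, hash=122+57 mod 509 = 179
Option B: s[3]='b'->'a', delta=(1-2)*13^1 mod 509 = 496, hash=122+496 mod 509 = 109
Option C: s[1]='c'->'i', delta=(9-3)*13^3 mod 509 = 457, hash=122+457 mod 509 = 70
Option D: s[4]='f'->'i', delta=(9-6)*13^0 mod 509 = 3, hash=122+3 mod 509 = 125 <-- target

Answer: D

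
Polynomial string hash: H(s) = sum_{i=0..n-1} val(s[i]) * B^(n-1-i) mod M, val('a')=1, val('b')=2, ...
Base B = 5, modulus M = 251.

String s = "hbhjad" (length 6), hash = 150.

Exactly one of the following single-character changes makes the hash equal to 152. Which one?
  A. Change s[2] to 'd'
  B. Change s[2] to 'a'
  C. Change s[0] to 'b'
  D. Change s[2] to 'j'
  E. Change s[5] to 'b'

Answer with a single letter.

Answer: A

Derivation:
Option A: s[2]='h'->'d', delta=(4-8)*5^3 mod 251 = 2, hash=150+2 mod 251 = 152 <-- target
Option B: s[2]='h'->'a', delta=(1-8)*5^3 mod 251 = 129, hash=150+129 mod 251 = 28
Option C: s[0]='h'->'b', delta=(2-8)*5^5 mod 251 = 75, hash=150+75 mod 251 = 225
Option D: s[2]='h'->'j', delta=(10-8)*5^3 mod 251 = 250, hash=150+250 mod 251 = 149
Option E: s[5]='d'->'b', delta=(2-4)*5^0 mod 251 = 249, hash=150+249 mod 251 = 148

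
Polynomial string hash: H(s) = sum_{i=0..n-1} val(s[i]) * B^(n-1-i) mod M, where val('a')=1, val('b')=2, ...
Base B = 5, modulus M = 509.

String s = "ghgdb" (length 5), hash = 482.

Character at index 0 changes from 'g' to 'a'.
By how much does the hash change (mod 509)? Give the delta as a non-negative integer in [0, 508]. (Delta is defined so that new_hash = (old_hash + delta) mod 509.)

Delta formula: (val(new) - val(old)) * B^(n-1-k) mod M
  val('a') - val('g') = 1 - 7 = -6
  B^(n-1-k) = 5^4 mod 509 = 116
  Delta = -6 * 116 mod 509 = 322

Answer: 322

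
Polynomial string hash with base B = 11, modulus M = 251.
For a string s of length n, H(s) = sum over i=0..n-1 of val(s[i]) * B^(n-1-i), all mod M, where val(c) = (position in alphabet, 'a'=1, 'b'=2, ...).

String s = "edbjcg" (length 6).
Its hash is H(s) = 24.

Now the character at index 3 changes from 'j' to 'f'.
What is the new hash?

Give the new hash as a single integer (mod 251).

Answer: 42

Derivation:
val('j') = 10, val('f') = 6
Position k = 3, exponent = n-1-k = 2
B^2 mod M = 11^2 mod 251 = 121
Delta = (6 - 10) * 121 mod 251 = 18
New hash = (24 + 18) mod 251 = 42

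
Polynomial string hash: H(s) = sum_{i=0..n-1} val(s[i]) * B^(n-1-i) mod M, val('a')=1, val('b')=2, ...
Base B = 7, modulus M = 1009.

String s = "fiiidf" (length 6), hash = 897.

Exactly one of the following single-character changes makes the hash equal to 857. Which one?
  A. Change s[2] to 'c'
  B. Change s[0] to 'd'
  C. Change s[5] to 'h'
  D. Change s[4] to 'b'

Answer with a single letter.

Answer: A

Derivation:
Option A: s[2]='i'->'c', delta=(3-9)*7^3 mod 1009 = 969, hash=897+969 mod 1009 = 857 <-- target
Option B: s[0]='f'->'d', delta=(4-6)*7^5 mod 1009 = 692, hash=897+692 mod 1009 = 580
Option C: s[5]='f'->'h', delta=(8-6)*7^0 mod 1009 = 2, hash=897+2 mod 1009 = 899
Option D: s[4]='d'->'b', delta=(2-4)*7^1 mod 1009 = 995, hash=897+995 mod 1009 = 883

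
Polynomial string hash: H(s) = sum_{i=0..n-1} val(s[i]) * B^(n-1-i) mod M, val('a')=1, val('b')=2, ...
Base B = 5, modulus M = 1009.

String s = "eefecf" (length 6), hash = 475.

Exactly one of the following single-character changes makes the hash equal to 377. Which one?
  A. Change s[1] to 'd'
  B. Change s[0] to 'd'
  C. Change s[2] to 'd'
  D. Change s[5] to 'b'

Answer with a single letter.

Option A: s[1]='e'->'d', delta=(4-5)*5^4 mod 1009 = 384, hash=475+384 mod 1009 = 859
Option B: s[0]='e'->'d', delta=(4-5)*5^5 mod 1009 = 911, hash=475+911 mod 1009 = 377 <-- target
Option C: s[2]='f'->'d', delta=(4-6)*5^3 mod 1009 = 759, hash=475+759 mod 1009 = 225
Option D: s[5]='f'->'b', delta=(2-6)*5^0 mod 1009 = 1005, hash=475+1005 mod 1009 = 471

Answer: B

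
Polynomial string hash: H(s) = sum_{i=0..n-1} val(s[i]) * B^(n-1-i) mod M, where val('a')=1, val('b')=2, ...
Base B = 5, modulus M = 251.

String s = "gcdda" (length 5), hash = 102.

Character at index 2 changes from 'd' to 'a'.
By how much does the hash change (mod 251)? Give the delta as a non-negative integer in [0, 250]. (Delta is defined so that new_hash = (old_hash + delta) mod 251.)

Answer: 176

Derivation:
Delta formula: (val(new) - val(old)) * B^(n-1-k) mod M
  val('a') - val('d') = 1 - 4 = -3
  B^(n-1-k) = 5^2 mod 251 = 25
  Delta = -3 * 25 mod 251 = 176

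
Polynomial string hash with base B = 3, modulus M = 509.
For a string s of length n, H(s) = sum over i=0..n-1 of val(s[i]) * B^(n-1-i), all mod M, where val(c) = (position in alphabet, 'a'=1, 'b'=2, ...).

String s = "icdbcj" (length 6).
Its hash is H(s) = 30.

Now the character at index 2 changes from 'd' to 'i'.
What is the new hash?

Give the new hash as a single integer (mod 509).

Answer: 165

Derivation:
val('d') = 4, val('i') = 9
Position k = 2, exponent = n-1-k = 3
B^3 mod M = 3^3 mod 509 = 27
Delta = (9 - 4) * 27 mod 509 = 135
New hash = (30 + 135) mod 509 = 165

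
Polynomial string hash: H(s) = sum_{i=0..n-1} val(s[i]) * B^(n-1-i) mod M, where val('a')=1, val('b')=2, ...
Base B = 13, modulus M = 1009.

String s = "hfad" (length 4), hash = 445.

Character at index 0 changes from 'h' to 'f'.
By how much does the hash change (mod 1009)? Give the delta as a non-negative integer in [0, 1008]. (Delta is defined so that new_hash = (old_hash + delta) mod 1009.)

Delta formula: (val(new) - val(old)) * B^(n-1-k) mod M
  val('f') - val('h') = 6 - 8 = -2
  B^(n-1-k) = 13^3 mod 1009 = 179
  Delta = -2 * 179 mod 1009 = 651

Answer: 651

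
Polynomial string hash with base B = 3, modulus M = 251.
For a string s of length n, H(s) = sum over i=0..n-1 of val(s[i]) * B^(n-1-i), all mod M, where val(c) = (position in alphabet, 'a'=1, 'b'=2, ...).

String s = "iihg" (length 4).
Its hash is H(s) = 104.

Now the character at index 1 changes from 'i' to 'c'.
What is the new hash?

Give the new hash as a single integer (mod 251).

val('i') = 9, val('c') = 3
Position k = 1, exponent = n-1-k = 2
B^2 mod M = 3^2 mod 251 = 9
Delta = (3 - 9) * 9 mod 251 = 197
New hash = (104 + 197) mod 251 = 50

Answer: 50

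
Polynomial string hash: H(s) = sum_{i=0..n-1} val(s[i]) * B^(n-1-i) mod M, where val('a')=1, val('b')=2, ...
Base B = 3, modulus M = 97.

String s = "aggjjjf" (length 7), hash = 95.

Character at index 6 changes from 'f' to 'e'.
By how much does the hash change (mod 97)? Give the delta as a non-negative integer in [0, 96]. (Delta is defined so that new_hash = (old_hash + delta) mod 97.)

Answer: 96

Derivation:
Delta formula: (val(new) - val(old)) * B^(n-1-k) mod M
  val('e') - val('f') = 5 - 6 = -1
  B^(n-1-k) = 3^0 mod 97 = 1
  Delta = -1 * 1 mod 97 = 96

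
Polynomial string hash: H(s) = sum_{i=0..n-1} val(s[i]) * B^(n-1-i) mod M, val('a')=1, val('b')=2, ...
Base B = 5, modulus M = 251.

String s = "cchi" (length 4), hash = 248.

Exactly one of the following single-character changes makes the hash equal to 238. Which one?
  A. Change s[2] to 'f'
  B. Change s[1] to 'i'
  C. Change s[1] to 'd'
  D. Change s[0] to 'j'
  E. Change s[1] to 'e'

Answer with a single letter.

Answer: A

Derivation:
Option A: s[2]='h'->'f', delta=(6-8)*5^1 mod 251 = 241, hash=248+241 mod 251 = 238 <-- target
Option B: s[1]='c'->'i', delta=(9-3)*5^2 mod 251 = 150, hash=248+150 mod 251 = 147
Option C: s[1]='c'->'d', delta=(4-3)*5^2 mod 251 = 25, hash=248+25 mod 251 = 22
Option D: s[0]='c'->'j', delta=(10-3)*5^3 mod 251 = 122, hash=248+122 mod 251 = 119
Option E: s[1]='c'->'e', delta=(5-3)*5^2 mod 251 = 50, hash=248+50 mod 251 = 47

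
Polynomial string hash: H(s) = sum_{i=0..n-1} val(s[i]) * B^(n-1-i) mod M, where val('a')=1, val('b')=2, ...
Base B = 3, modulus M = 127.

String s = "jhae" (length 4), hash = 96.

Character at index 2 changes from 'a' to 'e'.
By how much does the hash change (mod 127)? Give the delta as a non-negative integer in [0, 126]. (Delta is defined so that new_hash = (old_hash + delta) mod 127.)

Answer: 12

Derivation:
Delta formula: (val(new) - val(old)) * B^(n-1-k) mod M
  val('e') - val('a') = 5 - 1 = 4
  B^(n-1-k) = 3^1 mod 127 = 3
  Delta = 4 * 3 mod 127 = 12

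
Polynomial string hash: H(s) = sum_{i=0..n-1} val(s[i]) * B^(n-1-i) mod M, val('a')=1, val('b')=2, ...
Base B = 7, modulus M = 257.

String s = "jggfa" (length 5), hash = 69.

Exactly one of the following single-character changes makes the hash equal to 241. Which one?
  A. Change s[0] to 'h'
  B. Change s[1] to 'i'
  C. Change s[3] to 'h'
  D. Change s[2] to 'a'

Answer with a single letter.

Answer: B

Derivation:
Option A: s[0]='j'->'h', delta=(8-10)*7^4 mod 257 = 81, hash=69+81 mod 257 = 150
Option B: s[1]='g'->'i', delta=(9-7)*7^3 mod 257 = 172, hash=69+172 mod 257 = 241 <-- target
Option C: s[3]='f'->'h', delta=(8-6)*7^1 mod 257 = 14, hash=69+14 mod 257 = 83
Option D: s[2]='g'->'a', delta=(1-7)*7^2 mod 257 = 220, hash=69+220 mod 257 = 32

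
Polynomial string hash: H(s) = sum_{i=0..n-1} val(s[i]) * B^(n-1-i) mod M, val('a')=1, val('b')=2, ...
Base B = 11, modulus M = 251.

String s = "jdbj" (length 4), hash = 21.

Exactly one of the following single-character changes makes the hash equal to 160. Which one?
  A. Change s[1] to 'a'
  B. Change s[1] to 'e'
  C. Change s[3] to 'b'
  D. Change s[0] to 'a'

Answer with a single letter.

Option A: s[1]='d'->'a', delta=(1-4)*11^2 mod 251 = 139, hash=21+139 mod 251 = 160 <-- target
Option B: s[1]='d'->'e', delta=(5-4)*11^2 mod 251 = 121, hash=21+121 mod 251 = 142
Option C: s[3]='j'->'b', delta=(2-10)*11^0 mod 251 = 243, hash=21+243 mod 251 = 13
Option D: s[0]='j'->'a', delta=(1-10)*11^3 mod 251 = 69, hash=21+69 mod 251 = 90

Answer: A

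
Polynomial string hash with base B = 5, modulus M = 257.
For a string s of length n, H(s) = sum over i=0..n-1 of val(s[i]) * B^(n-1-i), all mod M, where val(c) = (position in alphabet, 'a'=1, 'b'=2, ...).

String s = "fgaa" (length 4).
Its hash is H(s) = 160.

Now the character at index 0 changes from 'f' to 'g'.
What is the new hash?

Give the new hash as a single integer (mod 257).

Answer: 28

Derivation:
val('f') = 6, val('g') = 7
Position k = 0, exponent = n-1-k = 3
B^3 mod M = 5^3 mod 257 = 125
Delta = (7 - 6) * 125 mod 257 = 125
New hash = (160 + 125) mod 257 = 28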